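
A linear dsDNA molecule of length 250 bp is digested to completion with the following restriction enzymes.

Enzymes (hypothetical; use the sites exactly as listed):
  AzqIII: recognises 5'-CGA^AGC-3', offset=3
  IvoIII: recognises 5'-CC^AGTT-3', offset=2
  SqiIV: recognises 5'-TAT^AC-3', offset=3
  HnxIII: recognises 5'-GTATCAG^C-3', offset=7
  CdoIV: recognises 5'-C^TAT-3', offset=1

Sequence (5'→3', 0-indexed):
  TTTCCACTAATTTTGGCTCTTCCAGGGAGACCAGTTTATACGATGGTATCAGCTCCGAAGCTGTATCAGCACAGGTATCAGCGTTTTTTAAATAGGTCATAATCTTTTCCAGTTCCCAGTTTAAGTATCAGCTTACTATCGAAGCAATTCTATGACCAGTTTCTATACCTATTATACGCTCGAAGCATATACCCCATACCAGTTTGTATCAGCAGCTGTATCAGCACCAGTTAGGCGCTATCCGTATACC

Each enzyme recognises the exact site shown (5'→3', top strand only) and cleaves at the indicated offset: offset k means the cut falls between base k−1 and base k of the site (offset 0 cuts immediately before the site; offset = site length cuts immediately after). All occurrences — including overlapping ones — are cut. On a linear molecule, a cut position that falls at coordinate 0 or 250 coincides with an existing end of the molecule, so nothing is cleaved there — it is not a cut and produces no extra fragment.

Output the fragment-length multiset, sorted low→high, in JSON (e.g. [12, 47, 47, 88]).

[3,3,3,4,5,6,6,6,6,7,7,7,7,8,8,9,10,10,11,12,12,12,13,14,29,32]

Scan for sites:
  AzqIII CGAAGC/3: at [55, 139, 180] ⇒ [58, 142, 183]
  IvoIII CCAGTT/2: at [30, 108, 115, 155, 198, 226] ⇒ [32, 110, 117, 157, 200, 228]
  SqiIV TATAC/3: at [36, 163, 172, 187, 244] ⇒ [39, 166, 175, 190, 247]
  HnxIII GTATCAGC/7: at [45, 62, 74, 124, 205, 217] ⇒ [52, 69, 81, 131, 212, 224]
  CdoIV CTAT/1: at [135, 149, 162, 168, 237] ⇒ [136, 150, 163, 169, 238]

Pooled cuts: [32, 39, 52, 58, 69, 81, 110, 117, 131, 136, 142, 150, 157, 163, 166, 169, 175, 183, 190, 200, 212, 224, 228, 238, 247]

Fragment lengths:
  [0,32): 32 bp
  [32,39): 7 bp
  [39,52): 13 bp
  [52,58): 6 bp
  [58,69): 11 bp
  [69,81): 12 bp
  [81,110): 29 bp
  [110,117): 7 bp
  [117,131): 14 bp
  [131,136): 5 bp
  [136,142): 6 bp
  [142,150): 8 bp
  [150,157): 7 bp
  [157,163): 6 bp
  [163,166): 3 bp
  [166,169): 3 bp
  [169,175): 6 bp
  [175,183): 8 bp
  [183,190): 7 bp
  [190,200): 10 bp
  [200,212): 12 bp
  [212,224): 12 bp
  [224,228): 4 bp
  [228,238): 10 bp
  [238,247): 9 bp
  [247,250): 3 bp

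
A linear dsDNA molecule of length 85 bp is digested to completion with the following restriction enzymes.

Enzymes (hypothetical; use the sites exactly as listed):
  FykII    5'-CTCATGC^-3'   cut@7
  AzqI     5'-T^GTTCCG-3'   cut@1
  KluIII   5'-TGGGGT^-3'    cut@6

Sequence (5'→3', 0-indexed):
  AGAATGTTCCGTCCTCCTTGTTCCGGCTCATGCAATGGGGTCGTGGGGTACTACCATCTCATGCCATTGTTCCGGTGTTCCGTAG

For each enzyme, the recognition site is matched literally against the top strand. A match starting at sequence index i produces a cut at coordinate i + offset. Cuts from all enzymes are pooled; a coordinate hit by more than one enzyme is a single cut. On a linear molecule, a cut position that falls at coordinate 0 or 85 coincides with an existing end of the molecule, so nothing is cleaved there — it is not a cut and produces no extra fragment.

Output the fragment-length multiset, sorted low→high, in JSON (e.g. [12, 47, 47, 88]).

[4,5,8,8,8,9,14,14,15]

Per-enzyme occurrences:
  FykII CTCATGC/7: at [26, 57] ⇒ [33, 64]
  AzqI TGTTCCG/1: at [4, 18, 67, 75] ⇒ [5, 19, 68, 76]
  KluIII TGGGGT/6: at [35, 43] ⇒ [41, 49]

All cut coordinates (distinct, sorted): [5, 19, 33, 41, 49, 64, 68, 76]

Fragment lengths:
  [0,5): 5 bp
  [5,19): 14 bp
  [19,33): 14 bp
  [33,41): 8 bp
  [41,49): 8 bp
  [49,64): 15 bp
  [64,68): 4 bp
  [68,76): 8 bp
  [76,85): 9 bp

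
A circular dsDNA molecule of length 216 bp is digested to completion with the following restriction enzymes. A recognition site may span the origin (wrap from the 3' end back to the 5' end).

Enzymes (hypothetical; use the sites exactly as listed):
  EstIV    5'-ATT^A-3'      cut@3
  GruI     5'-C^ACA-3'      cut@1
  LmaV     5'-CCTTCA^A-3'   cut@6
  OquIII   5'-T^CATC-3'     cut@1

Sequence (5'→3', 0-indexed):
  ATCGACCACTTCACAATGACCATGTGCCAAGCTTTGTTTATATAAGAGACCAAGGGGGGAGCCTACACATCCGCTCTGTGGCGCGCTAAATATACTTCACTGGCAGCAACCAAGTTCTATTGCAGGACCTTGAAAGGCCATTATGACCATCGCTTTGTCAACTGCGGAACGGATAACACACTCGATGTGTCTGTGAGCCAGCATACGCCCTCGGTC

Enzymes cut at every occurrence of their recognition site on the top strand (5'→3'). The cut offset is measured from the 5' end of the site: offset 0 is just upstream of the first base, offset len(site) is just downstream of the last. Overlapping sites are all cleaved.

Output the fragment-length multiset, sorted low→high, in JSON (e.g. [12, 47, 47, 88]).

Per-enzyme occurrences:
  EstIV ATTA/3: at [139] ⇒ [142]
  GruI CACA/1: at [11, 65, 176] ⇒ [12, 66, 177]
  LmaV (CCTTCAA, off=6): no sites
  OquIII TCATC/1: at [214] ⇒ [215]

Pooled cuts: [12, 66, 142, 177, 215]

Fragment lengths:
  12→66: 54 bp
  66→142: 76 bp
  142→177: 35 bp
  177→215: 38 bp
  215→12 (wrap): 216-215+12 = 13 bp

[13,35,38,54,76]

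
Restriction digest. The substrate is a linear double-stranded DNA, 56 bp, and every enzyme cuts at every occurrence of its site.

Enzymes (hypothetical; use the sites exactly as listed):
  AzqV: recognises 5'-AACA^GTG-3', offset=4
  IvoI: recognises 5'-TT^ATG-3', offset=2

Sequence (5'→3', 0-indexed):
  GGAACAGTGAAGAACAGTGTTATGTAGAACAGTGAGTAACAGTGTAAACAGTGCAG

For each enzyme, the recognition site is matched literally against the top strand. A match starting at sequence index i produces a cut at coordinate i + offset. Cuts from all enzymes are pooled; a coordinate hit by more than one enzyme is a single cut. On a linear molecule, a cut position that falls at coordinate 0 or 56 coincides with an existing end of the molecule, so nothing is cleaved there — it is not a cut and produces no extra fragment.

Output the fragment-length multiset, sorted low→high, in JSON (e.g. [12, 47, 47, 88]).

[5,6,6,9,10,10,10]

Per-enzyme occurrences:
  AzqV (AACAGTG, off=4): starts [2, 12, 27, 37, 46] → cuts [6, 16, 31, 41, 50]
  IvoI (TTATG, off=2): starts [19] → cuts [21]

All cut coordinates (distinct, sorted): [6, 16, 21, 31, 41, 50]

Fragments:
  [0,6): 6 bp
  [6,16): 10 bp
  [16,21): 5 bp
  [21,31): 10 bp
  [31,41): 10 bp
  [41,50): 9 bp
  [50,56): 6 bp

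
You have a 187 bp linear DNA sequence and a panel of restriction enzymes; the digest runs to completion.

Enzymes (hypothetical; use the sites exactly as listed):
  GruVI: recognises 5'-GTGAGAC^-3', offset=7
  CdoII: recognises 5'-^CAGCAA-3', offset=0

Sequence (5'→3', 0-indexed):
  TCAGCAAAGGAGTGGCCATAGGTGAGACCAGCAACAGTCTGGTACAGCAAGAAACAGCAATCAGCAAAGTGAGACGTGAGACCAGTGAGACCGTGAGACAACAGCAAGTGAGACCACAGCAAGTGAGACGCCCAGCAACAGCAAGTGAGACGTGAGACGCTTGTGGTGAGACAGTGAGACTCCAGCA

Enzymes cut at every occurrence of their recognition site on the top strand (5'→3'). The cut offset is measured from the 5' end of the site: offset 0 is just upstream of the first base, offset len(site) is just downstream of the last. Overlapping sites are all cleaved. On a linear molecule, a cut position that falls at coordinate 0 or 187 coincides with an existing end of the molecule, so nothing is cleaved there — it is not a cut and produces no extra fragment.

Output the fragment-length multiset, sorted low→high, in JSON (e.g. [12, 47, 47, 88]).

Site scan:
  GruVI GTGAGAC/7: at [21, 68, 75, 84, 92, 107, 122, 144, 151, 165, 173] ⇒ [28, 75, 82, 91, 99, 114, 129, 151, 158, 172, 180]
  CdoII CAGCAA/0: at [1, 28, 44, 54, 61, 101, 116, 132, 138] ⇒ [1, 28, 44, 54, 61, 101, 116, 132, 138]

All cut coordinates (distinct, sorted): [1, 28, 44, 54, 61, 75, 82, 91, 99, 101, 114, 116, 129, 132, 138, 151, 158, 172, 180]

Fragments:
  [0,1): 1 bp
  [1,28): 27 bp
  [28,44): 16 bp
  [44,54): 10 bp
  [54,61): 7 bp
  [61,75): 14 bp
  [75,82): 7 bp
  [82,91): 9 bp
  [91,99): 8 bp
  [99,101): 2 bp
  [101,114): 13 bp
  [114,116): 2 bp
  [116,129): 13 bp
  [129,132): 3 bp
  [132,138): 6 bp
  [138,151): 13 bp
  [151,158): 7 bp
  [158,172): 14 bp
  [172,180): 8 bp
  [180,187): 7 bp

[1,2,2,3,6,7,7,7,7,8,8,9,10,13,13,13,14,14,16,27]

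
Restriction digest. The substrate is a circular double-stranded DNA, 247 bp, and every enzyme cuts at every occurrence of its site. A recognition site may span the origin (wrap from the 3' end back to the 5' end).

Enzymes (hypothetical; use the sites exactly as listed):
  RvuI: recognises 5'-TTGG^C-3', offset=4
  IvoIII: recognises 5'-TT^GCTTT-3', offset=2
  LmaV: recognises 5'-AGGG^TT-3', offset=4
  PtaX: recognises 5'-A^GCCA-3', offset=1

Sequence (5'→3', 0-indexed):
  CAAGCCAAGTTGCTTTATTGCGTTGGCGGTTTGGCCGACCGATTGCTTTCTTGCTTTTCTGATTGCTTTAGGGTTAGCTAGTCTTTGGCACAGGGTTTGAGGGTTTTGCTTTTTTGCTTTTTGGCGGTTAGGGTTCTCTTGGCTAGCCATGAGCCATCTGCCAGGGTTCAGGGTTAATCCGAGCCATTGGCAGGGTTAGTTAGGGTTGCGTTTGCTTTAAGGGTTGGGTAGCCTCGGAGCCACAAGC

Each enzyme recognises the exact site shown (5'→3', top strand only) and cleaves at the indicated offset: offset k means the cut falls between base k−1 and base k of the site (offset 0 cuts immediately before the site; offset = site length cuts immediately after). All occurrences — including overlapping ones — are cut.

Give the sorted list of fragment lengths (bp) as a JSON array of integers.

Site scan:
  RvuI (TTGGC, off=4): starts [22, 30, 84, 120, 138, 186] → cuts [26, 34, 88, 124, 142, 190]
  IvoIII (TTGCTTT, off=2): starts [9, 42, 50, 62, 105, 113, 211] → cuts [11, 44, 52, 64, 107, 115, 213]
  LmaV (AGGGTT, off=4): starts [69, 91, 99, 129, 162, 169, 191, 201, 219] → cuts [73, 95, 103, 133, 166, 173, 195, 205, 223]
  PtaX (AGCCA, off=1): starts [2, 144, 151, 181, 237, 244] → cuts [3, 145, 152, 182, 238, 245]

Pooled cuts: [3, 11, 26, 34, 44, 52, 64, 73, 88, 95, 103, 107, 115, 124, 133, 142, 145, 152, 166, 173, 182, 190, 195, 205, 213, 223, 238, 245]

Fragments:
  3→11: 8 bp
  11→26: 15 bp
  26→34: 8 bp
  34→44: 10 bp
  44→52: 8 bp
  52→64: 12 bp
  64→73: 9 bp
  73→88: 15 bp
  88→95: 7 bp
  95→103: 8 bp
  103→107: 4 bp
  107→115: 8 bp
  115→124: 9 bp
  124→133: 9 bp
  133→142: 9 bp
  142→145: 3 bp
  145→152: 7 bp
  152→166: 14 bp
  166→173: 7 bp
  173→182: 9 bp
  182→190: 8 bp
  190→195: 5 bp
  195→205: 10 bp
  205→213: 8 bp
  213→223: 10 bp
  223→238: 15 bp
  238→245: 7 bp
  245→3 (wrap): 247-245+3 = 5 bp

[3,4,5,5,7,7,7,7,8,8,8,8,8,8,8,9,9,9,9,9,10,10,10,12,14,15,15,15]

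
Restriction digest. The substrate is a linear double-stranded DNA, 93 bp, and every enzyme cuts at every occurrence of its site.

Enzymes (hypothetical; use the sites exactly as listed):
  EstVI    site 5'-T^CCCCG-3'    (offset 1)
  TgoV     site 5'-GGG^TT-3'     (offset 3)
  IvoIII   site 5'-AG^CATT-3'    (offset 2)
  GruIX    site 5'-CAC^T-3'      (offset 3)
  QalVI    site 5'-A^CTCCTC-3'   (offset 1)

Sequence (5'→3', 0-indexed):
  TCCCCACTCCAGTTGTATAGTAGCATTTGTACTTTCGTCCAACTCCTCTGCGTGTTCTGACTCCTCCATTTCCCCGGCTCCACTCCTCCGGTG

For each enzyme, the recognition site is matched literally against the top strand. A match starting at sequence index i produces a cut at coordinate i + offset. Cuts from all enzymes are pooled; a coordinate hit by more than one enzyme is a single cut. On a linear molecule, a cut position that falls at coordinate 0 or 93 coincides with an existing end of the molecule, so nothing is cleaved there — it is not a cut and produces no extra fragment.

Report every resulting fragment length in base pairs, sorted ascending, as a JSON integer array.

Per-enzyme occurrences:
  EstVI TCCCCG/1: at [70] ⇒ [71]
  TgoV (GGGTT, off=3): no sites
  IvoIII AGCATT/2: at [21] ⇒ [23]
  GruIX CACT/3: at [4, 80] ⇒ [7, 83]
  QalVI ACTCCTC/1: at [41, 59, 81] ⇒ [42, 60, 82]

Pooled cuts: [7, 23, 42, 60, 71, 82, 83]

Fragments:
  [0,7): 7 bp
  [7,23): 16 bp
  [23,42): 19 bp
  [42,60): 18 bp
  [60,71): 11 bp
  [71,82): 11 bp
  [82,83): 1 bp
  [83,93): 10 bp

[1,7,10,11,11,16,18,19]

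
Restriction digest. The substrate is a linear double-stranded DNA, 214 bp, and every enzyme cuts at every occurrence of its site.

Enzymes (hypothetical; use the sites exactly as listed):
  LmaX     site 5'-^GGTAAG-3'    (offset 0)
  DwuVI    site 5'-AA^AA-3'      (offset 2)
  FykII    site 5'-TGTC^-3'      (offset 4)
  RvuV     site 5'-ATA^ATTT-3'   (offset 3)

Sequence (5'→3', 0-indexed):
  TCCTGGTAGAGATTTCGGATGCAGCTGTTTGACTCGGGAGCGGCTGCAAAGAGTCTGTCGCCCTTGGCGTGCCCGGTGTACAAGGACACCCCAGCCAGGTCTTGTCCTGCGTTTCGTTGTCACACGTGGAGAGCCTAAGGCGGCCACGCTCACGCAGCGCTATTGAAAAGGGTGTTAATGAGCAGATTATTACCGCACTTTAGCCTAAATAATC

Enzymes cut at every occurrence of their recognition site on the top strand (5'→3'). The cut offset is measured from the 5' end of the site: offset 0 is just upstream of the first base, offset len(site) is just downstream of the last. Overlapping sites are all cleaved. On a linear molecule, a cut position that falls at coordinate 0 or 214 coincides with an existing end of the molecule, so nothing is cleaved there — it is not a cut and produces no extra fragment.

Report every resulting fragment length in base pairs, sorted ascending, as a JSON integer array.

[15,46,47,47,59]

Scan for sites:
  LmaX (GGTAAG, off=0): no sites
  DwuVI (AAAA, off=2): starts [165] → cuts [167]
  FykII (TGTC, off=4): starts [55, 102, 117] → cuts [59, 106, 121]
  RvuV (ATAATTT, off=3): no sites

All cut coordinates (distinct, sorted): [59, 106, 121, 167]

Fragments:
  [0,59): 59 bp
  [59,106): 47 bp
  [106,121): 15 bp
  [121,167): 46 bp
  [167,214): 47 bp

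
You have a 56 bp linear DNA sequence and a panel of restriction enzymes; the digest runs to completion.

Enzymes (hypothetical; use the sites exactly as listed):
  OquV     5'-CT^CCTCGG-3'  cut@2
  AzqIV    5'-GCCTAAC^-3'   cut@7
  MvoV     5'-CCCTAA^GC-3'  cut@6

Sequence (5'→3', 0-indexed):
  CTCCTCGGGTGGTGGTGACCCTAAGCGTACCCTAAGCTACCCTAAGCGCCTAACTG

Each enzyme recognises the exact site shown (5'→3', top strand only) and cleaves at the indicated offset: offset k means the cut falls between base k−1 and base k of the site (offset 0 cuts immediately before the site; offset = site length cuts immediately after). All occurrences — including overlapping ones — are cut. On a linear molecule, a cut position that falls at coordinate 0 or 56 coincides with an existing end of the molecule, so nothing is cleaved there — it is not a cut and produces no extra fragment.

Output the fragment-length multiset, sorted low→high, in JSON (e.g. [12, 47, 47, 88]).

[2,2,9,10,11,22]

Per-enzyme occurrences:
  OquV CTCCTCGG/2: at [0] ⇒ [2]
  AzqIV GCCTAAC/7: at [47] ⇒ [54]
  MvoV CCCTAAGC/6: at [18, 29, 39] ⇒ [24, 35, 45]

Pooled cuts: [2, 24, 35, 45, 54]

Fragments:
  [0,2): 2 bp
  [2,24): 22 bp
  [24,35): 11 bp
  [35,45): 10 bp
  [45,54): 9 bp
  [54,56): 2 bp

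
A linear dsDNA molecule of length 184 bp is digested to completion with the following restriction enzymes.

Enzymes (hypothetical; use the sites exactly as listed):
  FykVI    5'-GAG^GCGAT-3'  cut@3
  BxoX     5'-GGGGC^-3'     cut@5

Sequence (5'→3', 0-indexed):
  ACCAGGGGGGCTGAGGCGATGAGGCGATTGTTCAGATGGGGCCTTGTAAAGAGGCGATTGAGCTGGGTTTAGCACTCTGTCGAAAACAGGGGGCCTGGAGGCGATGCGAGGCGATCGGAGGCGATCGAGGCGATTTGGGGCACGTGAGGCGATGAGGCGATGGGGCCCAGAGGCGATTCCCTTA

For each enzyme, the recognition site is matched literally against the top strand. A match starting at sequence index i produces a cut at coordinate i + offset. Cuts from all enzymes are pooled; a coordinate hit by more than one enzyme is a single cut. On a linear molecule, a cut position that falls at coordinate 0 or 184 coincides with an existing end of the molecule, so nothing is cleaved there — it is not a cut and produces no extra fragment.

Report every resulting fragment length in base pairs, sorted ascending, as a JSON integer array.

[4,6,6,7,8,8,9,10,10,10,11,11,12,12,19,41]

Scan for sites:
  FykVI (GAGGCGAT, off=3): starts [12, 20, 50, 97, 107, 117, 126, 145, 153, 169] → cuts [15, 23, 53, 100, 110, 120, 129, 148, 156, 172]
  BxoX (GGGGC, off=5): starts [6, 37, 89, 136, 161] → cuts [11, 42, 94, 141, 166]

All cut coordinates (distinct, sorted): [11, 15, 23, 42, 53, 94, 100, 110, 120, 129, 141, 148, 156, 166, 172]

Fragments:
  [0,11): 11 bp
  [11,15): 4 bp
  [15,23): 8 bp
  [23,42): 19 bp
  [42,53): 11 bp
  [53,94): 41 bp
  [94,100): 6 bp
  [100,110): 10 bp
  [110,120): 10 bp
  [120,129): 9 bp
  [129,141): 12 bp
  [141,148): 7 bp
  [148,156): 8 bp
  [156,166): 10 bp
  [166,172): 6 bp
  [172,184): 12 bp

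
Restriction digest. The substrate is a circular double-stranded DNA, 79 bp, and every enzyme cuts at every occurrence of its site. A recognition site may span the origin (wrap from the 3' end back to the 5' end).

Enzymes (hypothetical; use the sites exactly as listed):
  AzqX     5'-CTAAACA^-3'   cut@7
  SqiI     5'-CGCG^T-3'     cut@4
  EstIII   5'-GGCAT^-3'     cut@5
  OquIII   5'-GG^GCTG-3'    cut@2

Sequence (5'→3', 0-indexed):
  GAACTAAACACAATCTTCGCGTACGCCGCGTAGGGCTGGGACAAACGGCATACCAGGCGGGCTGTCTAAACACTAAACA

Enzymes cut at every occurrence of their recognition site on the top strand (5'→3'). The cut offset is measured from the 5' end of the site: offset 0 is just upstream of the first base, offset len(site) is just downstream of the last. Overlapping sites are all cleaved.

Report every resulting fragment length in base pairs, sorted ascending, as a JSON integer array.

Scan for sites:
  AzqX CTAAACA/7: at [3, 65, 72] ⇒ [0, 10, 72]
  SqiI CGCGT/4: at [17, 26] ⇒ [21, 30]
  EstIII GGCAT/5: at [46] ⇒ [51]
  OquIII GGGCTG/2: at [32, 58] ⇒ [34, 60]

Pooled cuts: [0, 10, 21, 30, 34, 51, 60, 72]

Fragment lengths:
  0→10: 10 bp
  10→21: 11 bp
  21→30: 9 bp
  30→34: 4 bp
  34→51: 17 bp
  51→60: 9 bp
  60→72: 12 bp
  72→0 (wrap): 79-72+0 = 7 bp

[4,7,9,9,10,11,12,17]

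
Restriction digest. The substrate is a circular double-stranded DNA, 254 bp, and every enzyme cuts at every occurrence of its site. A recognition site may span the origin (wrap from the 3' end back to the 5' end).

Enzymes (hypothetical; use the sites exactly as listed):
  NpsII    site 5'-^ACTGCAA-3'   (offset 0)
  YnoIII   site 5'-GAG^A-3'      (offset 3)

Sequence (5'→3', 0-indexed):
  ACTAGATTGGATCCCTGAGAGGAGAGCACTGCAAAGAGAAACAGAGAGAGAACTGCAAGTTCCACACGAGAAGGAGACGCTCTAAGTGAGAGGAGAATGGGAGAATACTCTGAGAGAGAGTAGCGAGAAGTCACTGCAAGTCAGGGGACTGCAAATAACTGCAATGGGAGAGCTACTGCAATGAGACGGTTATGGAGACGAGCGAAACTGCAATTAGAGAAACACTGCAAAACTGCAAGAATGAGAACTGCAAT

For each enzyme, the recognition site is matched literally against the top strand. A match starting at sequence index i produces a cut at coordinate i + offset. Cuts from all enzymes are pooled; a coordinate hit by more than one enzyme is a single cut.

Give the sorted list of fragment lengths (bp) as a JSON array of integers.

Per-enzyme occurrences:
  NpsII (ACTGCAA, off=0): starts [27, 51, 132, 147, 157, 174, 206, 223, 231, 246] → cuts [27, 51, 132, 147, 157, 174, 206, 223, 231, 246]
  YnoIII (GAGA, off=3): starts [16, 21, 35, 43, 45, 47, 67, 73, 87, 92, 100, 111, 113, 115, 124, 167, 182, 194, 216, 242] → cuts [19, 24, 38, 46, 48, 50, 70, 76, 90, 95, 103, 114, 116, 118, 127, 170, 185, 197, 219, 245]

All cut coordinates (distinct, sorted): [19, 24, 27, 38, 46, 48, 50, 51, 70, 76, 90, 95, 103, 114, 116, 118, 127, 132, 147, 157, 170, 174, 185, 197, 206, 219, 223, 231, 245, 246]

Fragments:
  19→24: 5 bp
  24→27: 3 bp
  27→38: 11 bp
  38→46: 8 bp
  46→48: 2 bp
  48→50: 2 bp
  50→51: 1 bp
  51→70: 19 bp
  70→76: 6 bp
  76→90: 14 bp
  90→95: 5 bp
  95→103: 8 bp
  103→114: 11 bp
  114→116: 2 bp
  116→118: 2 bp
  118→127: 9 bp
  127→132: 5 bp
  132→147: 15 bp
  147→157: 10 bp
  157→170: 13 bp
  170→174: 4 bp
  174→185: 11 bp
  185→197: 12 bp
  197→206: 9 bp
  206→219: 13 bp
  219→223: 4 bp
  223→231: 8 bp
  231→245: 14 bp
  245→246: 1 bp
  246→19 (wrap): 254-246+19 = 27 bp

[1,1,2,2,2,2,3,4,4,5,5,5,6,8,8,8,9,9,10,11,11,11,12,13,13,14,14,15,19,27]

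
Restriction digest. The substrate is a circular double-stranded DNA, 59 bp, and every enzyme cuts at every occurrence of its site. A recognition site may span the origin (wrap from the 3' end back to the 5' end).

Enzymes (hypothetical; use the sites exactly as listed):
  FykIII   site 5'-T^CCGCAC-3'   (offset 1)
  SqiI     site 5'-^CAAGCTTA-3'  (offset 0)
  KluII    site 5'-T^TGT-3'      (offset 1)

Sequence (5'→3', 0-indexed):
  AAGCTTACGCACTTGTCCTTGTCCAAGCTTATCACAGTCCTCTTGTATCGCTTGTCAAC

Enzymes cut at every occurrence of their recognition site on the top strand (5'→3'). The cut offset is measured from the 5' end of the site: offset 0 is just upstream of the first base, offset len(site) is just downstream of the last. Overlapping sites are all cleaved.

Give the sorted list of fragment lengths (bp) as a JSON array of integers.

Site scan:
  FykIII (TCCGCAC, off=1): no sites
  SqiI CAAGCTTA/0: at [23, 58] ⇒ [23, 58]
  KluII TTGT/1: at [12, 18, 42, 51] ⇒ [13, 19, 43, 52]

All cut coordinates (distinct, sorted): [13, 19, 23, 43, 52, 58]

Fragment lengths:
  13→19: 6 bp
  19→23: 4 bp
  23→43: 20 bp
  43→52: 9 bp
  52→58: 6 bp
  58→13 (wrap): 59-58+13 = 14 bp

[4,6,6,9,14,20]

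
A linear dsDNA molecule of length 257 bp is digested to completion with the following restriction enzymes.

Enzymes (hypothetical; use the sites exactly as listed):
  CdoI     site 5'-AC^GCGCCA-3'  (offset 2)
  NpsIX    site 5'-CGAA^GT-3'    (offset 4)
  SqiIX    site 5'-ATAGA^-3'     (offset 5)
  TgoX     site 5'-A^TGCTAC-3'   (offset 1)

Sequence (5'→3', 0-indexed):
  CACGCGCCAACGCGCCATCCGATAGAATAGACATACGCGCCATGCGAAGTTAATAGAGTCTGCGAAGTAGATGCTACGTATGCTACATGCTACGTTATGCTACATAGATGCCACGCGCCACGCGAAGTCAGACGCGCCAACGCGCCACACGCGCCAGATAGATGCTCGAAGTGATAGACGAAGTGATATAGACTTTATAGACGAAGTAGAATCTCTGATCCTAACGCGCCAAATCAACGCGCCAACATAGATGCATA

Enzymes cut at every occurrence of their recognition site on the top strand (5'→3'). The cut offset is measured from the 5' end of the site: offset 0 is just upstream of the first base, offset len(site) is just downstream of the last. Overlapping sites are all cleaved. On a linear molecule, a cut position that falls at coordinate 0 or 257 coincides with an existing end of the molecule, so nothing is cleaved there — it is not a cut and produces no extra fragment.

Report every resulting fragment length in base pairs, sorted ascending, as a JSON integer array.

[3,4,4,5,5,5,6,6,7,7,8,8,8,8,9,9,9,9,9,10,10,11,12,12,12,13,13,15,20]

Site scan:
  CdoI (ACGCGCCA, off=2): starts [1, 9, 34, 112, 131, 139, 148, 223, 236] → cuts [3, 11, 36, 114, 133, 141, 150, 225, 238]
  NpsIX (CGAAGT, off=4): starts [44, 62, 122, 166, 178, 201] → cuts [48, 66, 126, 170, 182, 205]
  SqiIX (ATAGA, off=5): starts [21, 26, 52, 103, 157, 173, 187, 196, 246] → cuts [26, 31, 57, 108, 162, 178, 192, 201, 251]
  TgoX (ATGCTAC, off=1): starts [70, 79, 86, 96] → cuts [71, 80, 87, 97]

Pooled cuts: [3, 11, 26, 31, 36, 48, 57, 66, 71, 80, 87, 97, 108, 114, 126, 133, 141, 150, 162, 170, 178, 182, 192, 201, 205, 225, 238, 251]

Fragments:
  [0,3): 3 bp
  [3,11): 8 bp
  [11,26): 15 bp
  [26,31): 5 bp
  [31,36): 5 bp
  [36,48): 12 bp
  [48,57): 9 bp
  [57,66): 9 bp
  [66,71): 5 bp
  [71,80): 9 bp
  [80,87): 7 bp
  [87,97): 10 bp
  [97,108): 11 bp
  [108,114): 6 bp
  [114,126): 12 bp
  [126,133): 7 bp
  [133,141): 8 bp
  [141,150): 9 bp
  [150,162): 12 bp
  [162,170): 8 bp
  [170,178): 8 bp
  [178,182): 4 bp
  [182,192): 10 bp
  [192,201): 9 bp
  [201,205): 4 bp
  [205,225): 20 bp
  [225,238): 13 bp
  [238,251): 13 bp
  [251,257): 6 bp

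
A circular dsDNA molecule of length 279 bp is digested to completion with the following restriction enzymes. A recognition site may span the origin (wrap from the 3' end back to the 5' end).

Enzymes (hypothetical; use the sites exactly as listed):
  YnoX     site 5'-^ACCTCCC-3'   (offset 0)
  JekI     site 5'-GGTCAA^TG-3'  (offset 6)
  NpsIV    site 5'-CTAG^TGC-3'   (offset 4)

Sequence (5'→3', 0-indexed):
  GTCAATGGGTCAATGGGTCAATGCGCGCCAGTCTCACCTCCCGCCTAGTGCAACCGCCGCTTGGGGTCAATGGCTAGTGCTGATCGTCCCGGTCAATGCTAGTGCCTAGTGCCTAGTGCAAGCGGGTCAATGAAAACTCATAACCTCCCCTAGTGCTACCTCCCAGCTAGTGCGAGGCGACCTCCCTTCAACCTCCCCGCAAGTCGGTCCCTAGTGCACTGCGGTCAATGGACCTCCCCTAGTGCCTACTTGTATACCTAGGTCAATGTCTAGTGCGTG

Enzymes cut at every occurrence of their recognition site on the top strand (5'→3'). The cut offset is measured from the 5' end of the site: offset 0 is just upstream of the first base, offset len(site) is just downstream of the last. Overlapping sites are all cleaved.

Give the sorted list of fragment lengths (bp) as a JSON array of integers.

Scan for sites:
  YnoX (ACCTCCC, off=0): starts [35, 142, 157, 179, 190, 231] → cuts [35, 142, 157, 179, 190, 231]
  JekI (GGTCAATG, off=6): starts [7, 15, 64, 90, 124, 222, 260, 278] → cuts [5, 13, 21, 70, 96, 130, 228, 266]
  NpsIV (CTAGTGC, off=4): starts [44, 73, 98, 105, 112, 149, 166, 210, 238, 269] → cuts [48, 77, 102, 109, 116, 153, 170, 214, 242, 273]

All cut coordinates (distinct, sorted): [5, 13, 21, 35, 48, 70, 77, 96, 102, 109, 116, 130, 142, 153, 157, 170, 179, 190, 214, 228, 231, 242, 266, 273]

Fragments:
  5→13: 8 bp
  13→21: 8 bp
  21→35: 14 bp
  35→48: 13 bp
  48→70: 22 bp
  70→77: 7 bp
  77→96: 19 bp
  96→102: 6 bp
  102→109: 7 bp
  109→116: 7 bp
  116→130: 14 bp
  130→142: 12 bp
  142→153: 11 bp
  153→157: 4 bp
  157→170: 13 bp
  170→179: 9 bp
  179→190: 11 bp
  190→214: 24 bp
  214→228: 14 bp
  228→231: 3 bp
  231→242: 11 bp
  242→266: 24 bp
  266→273: 7 bp
  273→5 (wrap): 279-273+5 = 11 bp

[3,4,6,7,7,7,7,8,8,9,11,11,11,11,12,13,13,14,14,14,19,22,24,24]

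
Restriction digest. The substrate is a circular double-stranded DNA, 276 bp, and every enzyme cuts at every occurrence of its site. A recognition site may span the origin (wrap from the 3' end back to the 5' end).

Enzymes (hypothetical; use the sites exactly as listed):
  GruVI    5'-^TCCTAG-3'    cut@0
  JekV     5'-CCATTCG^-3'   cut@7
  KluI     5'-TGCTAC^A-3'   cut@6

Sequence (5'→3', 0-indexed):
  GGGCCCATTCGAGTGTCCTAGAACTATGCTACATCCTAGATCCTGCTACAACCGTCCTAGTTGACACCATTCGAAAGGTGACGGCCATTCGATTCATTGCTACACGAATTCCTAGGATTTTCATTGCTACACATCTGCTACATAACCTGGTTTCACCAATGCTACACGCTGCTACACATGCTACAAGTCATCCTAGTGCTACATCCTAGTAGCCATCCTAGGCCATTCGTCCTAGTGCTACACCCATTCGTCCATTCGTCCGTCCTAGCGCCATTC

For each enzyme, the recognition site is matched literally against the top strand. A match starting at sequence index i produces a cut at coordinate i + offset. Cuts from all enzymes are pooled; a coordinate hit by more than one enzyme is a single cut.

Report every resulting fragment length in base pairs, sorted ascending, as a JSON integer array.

[1,1,4,4,5,6,6,8,9,9,10,10,11,12,12,12,12,14,15,16,17,18,19,21,24]

Scan for sites:
  GruVI (TCCTAG, off=0): starts [15, 33, 54, 109, 190, 203, 215, 229, 262] → cuts [15, 33, 54, 109, 190, 203, 215, 229, 262]
  JekV (CCATTCG, off=7): starts [4, 66, 84, 222, 243, 251, 270] → cuts [1, 11, 73, 91, 229, 250, 258]
  KluI (TGCTACA, off=6): starts [26, 43, 97, 124, 135, 159, 169, 178, 196, 235] → cuts [32, 49, 103, 130, 141, 165, 175, 184, 202, 241]

Pooled cuts: [1, 11, 15, 32, 33, 49, 54, 73, 91, 103, 109, 130, 141, 165, 175, 184, 190, 202, 203, 215, 229, 241, 250, 258, 262]

Fragment lengths:
  1→11: 10 bp
  11→15: 4 bp
  15→32: 17 bp
  32→33: 1 bp
  33→49: 16 bp
  49→54: 5 bp
  54→73: 19 bp
  73→91: 18 bp
  91→103: 12 bp
  103→109: 6 bp
  109→130: 21 bp
  130→141: 11 bp
  141→165: 24 bp
  165→175: 10 bp
  175→184: 9 bp
  184→190: 6 bp
  190→202: 12 bp
  202→203: 1 bp
  203→215: 12 bp
  215→229: 14 bp
  229→241: 12 bp
  241→250: 9 bp
  250→258: 8 bp
  258→262: 4 bp
  262→1 (wrap): 276-262+1 = 15 bp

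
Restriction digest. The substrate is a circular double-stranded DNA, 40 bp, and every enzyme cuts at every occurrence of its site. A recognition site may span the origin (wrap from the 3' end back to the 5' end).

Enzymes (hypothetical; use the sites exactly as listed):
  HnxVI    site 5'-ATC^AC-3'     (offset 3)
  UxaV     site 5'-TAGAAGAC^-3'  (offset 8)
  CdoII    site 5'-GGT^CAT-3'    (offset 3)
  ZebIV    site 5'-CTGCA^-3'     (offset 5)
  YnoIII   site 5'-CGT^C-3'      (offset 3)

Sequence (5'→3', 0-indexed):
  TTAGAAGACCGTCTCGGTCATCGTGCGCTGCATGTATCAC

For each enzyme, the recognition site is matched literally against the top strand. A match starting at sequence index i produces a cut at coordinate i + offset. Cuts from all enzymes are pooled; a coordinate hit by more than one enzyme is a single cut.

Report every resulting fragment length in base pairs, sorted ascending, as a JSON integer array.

Site scan:
  HnxVI ATCAC/3: at [35] ⇒ [38]
  UxaV TAGAAGAC/8: at [1] ⇒ [9]
  CdoII GGTCAT/3: at [15] ⇒ [18]
  ZebIV CTGCA/5: at [27] ⇒ [32]
  YnoIII CGTC/3: at [9] ⇒ [12]

All cut coordinates (distinct, sorted): [9, 12, 18, 32, 38]

Fragment lengths:
  9→12: 3 bp
  12→18: 6 bp
  18→32: 14 bp
  32→38: 6 bp
  38→9 (wrap): 40-38+9 = 11 bp

[3,6,6,11,14]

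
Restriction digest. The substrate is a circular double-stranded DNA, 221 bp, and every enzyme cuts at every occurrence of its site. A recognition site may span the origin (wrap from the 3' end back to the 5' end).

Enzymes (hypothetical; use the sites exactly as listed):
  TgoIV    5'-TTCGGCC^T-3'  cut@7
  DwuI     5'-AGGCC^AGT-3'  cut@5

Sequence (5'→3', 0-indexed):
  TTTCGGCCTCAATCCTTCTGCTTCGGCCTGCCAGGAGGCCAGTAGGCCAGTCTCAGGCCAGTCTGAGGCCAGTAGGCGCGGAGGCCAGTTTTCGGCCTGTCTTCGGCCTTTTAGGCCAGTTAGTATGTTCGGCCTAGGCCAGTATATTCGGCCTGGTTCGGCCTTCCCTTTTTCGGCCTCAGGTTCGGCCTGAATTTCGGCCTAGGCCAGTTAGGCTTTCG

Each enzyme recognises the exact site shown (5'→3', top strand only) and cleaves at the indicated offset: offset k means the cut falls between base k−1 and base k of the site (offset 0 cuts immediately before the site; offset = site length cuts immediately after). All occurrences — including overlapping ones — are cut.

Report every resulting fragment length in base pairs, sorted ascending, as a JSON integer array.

Per-enzyme occurrences:
  TgoIV TTCGGCCT/7: at [1, 21, 90, 101, 127, 146, 156, 171, 183, 195] ⇒ [8, 28, 97, 108, 134, 153, 163, 178, 190, 202]
  DwuI AGGCCAGT/5: at [35, 43, 54, 65, 81, 112, 135, 203] ⇒ [40, 48, 59, 70, 86, 117, 140, 208]

All cut coordinates (distinct, sorted): [8, 28, 40, 48, 59, 70, 86, 97, 108, 117, 134, 140, 153, 163, 178, 190, 202, 208]

Fragments:
  8→28: 20 bp
  28→40: 12 bp
  40→48: 8 bp
  48→59: 11 bp
  59→70: 11 bp
  70→86: 16 bp
  86→97: 11 bp
  97→108: 11 bp
  108→117: 9 bp
  117→134: 17 bp
  134→140: 6 bp
  140→153: 13 bp
  153→163: 10 bp
  163→178: 15 bp
  178→190: 12 bp
  190→202: 12 bp
  202→208: 6 bp
  208→8 (wrap): 221-208+8 = 21 bp

[6,6,8,9,10,11,11,11,11,12,12,12,13,15,16,17,20,21]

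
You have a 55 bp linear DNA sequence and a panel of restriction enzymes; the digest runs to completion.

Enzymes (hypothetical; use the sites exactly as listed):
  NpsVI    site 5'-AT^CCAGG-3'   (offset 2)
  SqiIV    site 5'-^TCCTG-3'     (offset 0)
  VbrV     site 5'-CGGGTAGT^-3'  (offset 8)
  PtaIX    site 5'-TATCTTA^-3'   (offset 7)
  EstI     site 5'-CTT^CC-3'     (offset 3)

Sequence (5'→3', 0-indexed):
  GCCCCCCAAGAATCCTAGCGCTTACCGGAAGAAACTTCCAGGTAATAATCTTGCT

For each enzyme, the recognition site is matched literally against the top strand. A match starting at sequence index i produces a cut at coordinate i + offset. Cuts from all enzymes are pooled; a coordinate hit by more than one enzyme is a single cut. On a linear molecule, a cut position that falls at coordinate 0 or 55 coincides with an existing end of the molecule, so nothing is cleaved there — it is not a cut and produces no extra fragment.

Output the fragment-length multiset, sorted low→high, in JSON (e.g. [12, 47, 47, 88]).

[18,37]

Per-enzyme occurrences:
  NpsVI (ATCCAGG, off=2): no sites
  SqiIV (TCCTG, off=0): no sites
  VbrV (CGGGTAGT, off=8): no sites
  PtaIX (TATCTTA, off=7): no sites
  EstI CTTCC/3: at [34] ⇒ [37]

All cut coordinates (distinct, sorted): [37]

Fragment lengths:
  [0,37): 37 bp
  [37,55): 18 bp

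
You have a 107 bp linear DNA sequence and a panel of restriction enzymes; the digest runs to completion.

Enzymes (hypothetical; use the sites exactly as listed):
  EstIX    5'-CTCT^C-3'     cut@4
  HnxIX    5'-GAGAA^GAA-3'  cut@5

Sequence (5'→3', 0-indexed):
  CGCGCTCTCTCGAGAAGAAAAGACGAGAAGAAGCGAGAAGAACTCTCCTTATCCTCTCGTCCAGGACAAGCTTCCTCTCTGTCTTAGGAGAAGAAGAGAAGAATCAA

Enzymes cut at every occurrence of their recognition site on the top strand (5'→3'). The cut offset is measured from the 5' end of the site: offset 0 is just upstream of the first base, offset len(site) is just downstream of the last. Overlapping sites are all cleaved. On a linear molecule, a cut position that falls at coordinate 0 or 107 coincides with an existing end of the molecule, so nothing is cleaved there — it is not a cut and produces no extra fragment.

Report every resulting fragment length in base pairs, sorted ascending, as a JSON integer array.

[2,6,7,7,8,8,10,11,13,14,21]

Scan for sites:
  EstIX CTCTC/4: at [4, 6, 42, 53, 74] ⇒ [8, 10, 46, 57, 78]
  HnxIX GAGAAGAA/5: at [11, 24, 34, 87, 95] ⇒ [16, 29, 39, 92, 100]

All cut coordinates (distinct, sorted): [8, 10, 16, 29, 39, 46, 57, 78, 92, 100]

Fragments:
  [0,8): 8 bp
  [8,10): 2 bp
  [10,16): 6 bp
  [16,29): 13 bp
  [29,39): 10 bp
  [39,46): 7 bp
  [46,57): 11 bp
  [57,78): 21 bp
  [78,92): 14 bp
  [92,100): 8 bp
  [100,107): 7 bp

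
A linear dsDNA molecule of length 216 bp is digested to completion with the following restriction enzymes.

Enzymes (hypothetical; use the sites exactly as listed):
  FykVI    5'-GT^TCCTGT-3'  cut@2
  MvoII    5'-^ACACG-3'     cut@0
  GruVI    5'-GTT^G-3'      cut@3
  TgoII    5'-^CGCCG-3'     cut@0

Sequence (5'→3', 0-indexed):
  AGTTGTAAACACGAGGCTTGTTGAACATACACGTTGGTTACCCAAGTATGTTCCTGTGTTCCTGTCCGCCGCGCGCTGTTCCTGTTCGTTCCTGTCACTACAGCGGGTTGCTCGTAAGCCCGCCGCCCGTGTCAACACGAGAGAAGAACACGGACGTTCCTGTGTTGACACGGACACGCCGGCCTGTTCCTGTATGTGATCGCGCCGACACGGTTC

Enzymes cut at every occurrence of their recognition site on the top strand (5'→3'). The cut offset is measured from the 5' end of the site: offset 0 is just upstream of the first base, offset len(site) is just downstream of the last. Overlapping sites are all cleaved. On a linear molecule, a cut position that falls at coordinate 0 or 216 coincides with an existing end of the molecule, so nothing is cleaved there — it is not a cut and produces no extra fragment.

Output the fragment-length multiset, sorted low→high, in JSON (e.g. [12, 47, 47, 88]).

[1,3,4,4,5,6,6,7,7,8,9,9,10,10,11,11,13,13,14,14,15,16,20]

Per-enzyme occurrences:
  FykVI GTTCCTGT/2: at [49, 57, 77, 87, 155, 185] ⇒ [51, 59, 79, 89, 157, 187]
  MvoII ACACG/0: at [8, 28, 134, 147, 167, 173, 207] ⇒ [8, 28, 134, 147, 167, 173, 207]
  GruVI GTTG/3: at [1, 19, 32, 106, 163] ⇒ [4, 22, 35, 109, 166]
  TgoII CGCCG/0: at [66, 120, 176, 202] ⇒ [66, 120, 176, 202]

Pooled cuts: [4, 8, 22, 28, 35, 51, 59, 66, 79, 89, 109, 120, 134, 147, 157, 166, 167, 173, 176, 187, 202, 207]

Fragment lengths:
  [0,4): 4 bp
  [4,8): 4 bp
  [8,22): 14 bp
  [22,28): 6 bp
  [28,35): 7 bp
  [35,51): 16 bp
  [51,59): 8 bp
  [59,66): 7 bp
  [66,79): 13 bp
  [79,89): 10 bp
  [89,109): 20 bp
  [109,120): 11 bp
  [120,134): 14 bp
  [134,147): 13 bp
  [147,157): 10 bp
  [157,166): 9 bp
  [166,167): 1 bp
  [167,173): 6 bp
  [173,176): 3 bp
  [176,187): 11 bp
  [187,202): 15 bp
  [202,207): 5 bp
  [207,216): 9 bp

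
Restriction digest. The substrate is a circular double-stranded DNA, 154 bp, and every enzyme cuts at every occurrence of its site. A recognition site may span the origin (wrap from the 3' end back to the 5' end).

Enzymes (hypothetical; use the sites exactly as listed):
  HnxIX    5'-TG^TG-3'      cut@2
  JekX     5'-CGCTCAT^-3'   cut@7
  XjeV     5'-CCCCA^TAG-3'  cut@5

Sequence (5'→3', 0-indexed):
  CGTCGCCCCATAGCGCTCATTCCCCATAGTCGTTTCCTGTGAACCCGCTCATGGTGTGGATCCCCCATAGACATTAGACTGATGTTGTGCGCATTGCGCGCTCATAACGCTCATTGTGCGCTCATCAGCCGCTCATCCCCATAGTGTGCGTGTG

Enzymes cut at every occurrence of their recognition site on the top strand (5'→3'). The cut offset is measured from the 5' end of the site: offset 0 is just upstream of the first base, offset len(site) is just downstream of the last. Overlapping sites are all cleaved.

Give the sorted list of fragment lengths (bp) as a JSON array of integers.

[2,4,5,5,6,6,9,9,10,11,11,12,13,13,18,20]

Scan for sites:
  HnxIX (TGTG, off=2): starts [37, 54, 85, 114, 144, 150] → cuts [39, 56, 87, 116, 146, 152]
  JekX (CGCTCAT, off=7): starts [13, 45, 98, 107, 118, 129] → cuts [20, 52, 105, 114, 125, 136]
  XjeV (CCCCATAG, off=5): starts [5, 21, 62, 136] → cuts [10, 26, 67, 141]

All cut coordinates (distinct, sorted): [10, 20, 26, 39, 52, 56, 67, 87, 105, 114, 116, 125, 136, 141, 146, 152]

Fragments:
  10→20: 10 bp
  20→26: 6 bp
  26→39: 13 bp
  39→52: 13 bp
  52→56: 4 bp
  56→67: 11 bp
  67→87: 20 bp
  87→105: 18 bp
  105→114: 9 bp
  114→116: 2 bp
  116→125: 9 bp
  125→136: 11 bp
  136→141: 5 bp
  141→146: 5 bp
  146→152: 6 bp
  152→10 (wrap): 154-152+10 = 12 bp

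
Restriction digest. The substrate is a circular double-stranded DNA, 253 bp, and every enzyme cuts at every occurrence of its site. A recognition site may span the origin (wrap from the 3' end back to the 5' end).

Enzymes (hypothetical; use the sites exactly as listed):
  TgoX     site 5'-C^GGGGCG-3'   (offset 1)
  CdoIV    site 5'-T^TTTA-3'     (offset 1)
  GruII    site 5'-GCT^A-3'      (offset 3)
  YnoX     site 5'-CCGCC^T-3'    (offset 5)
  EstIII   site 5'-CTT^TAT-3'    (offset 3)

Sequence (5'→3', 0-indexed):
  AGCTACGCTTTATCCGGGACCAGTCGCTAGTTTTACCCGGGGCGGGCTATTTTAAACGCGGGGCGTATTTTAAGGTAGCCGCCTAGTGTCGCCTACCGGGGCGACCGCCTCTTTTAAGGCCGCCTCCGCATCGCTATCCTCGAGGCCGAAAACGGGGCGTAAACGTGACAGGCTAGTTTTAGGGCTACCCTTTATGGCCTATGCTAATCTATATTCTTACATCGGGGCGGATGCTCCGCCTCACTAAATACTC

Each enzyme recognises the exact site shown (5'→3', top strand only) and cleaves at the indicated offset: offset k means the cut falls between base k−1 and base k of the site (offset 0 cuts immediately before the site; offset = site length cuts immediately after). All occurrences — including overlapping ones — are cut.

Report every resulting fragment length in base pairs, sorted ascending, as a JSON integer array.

[2,3,3,3,6,6,7,9,9,9,10,11,12,12,13,14,15,17,17,18,18,18,21]

Scan for sites:
  TgoX CGGGGCG/1: at [37, 58, 96, 152, 222] ⇒ [38, 59, 97, 153, 223]
  CdoIV TTTTA/1: at [30, 49, 67, 111, 176] ⇒ [31, 50, 68, 112, 177]
  GruII GCTA/3: at [1, 25, 45, 132, 171, 183, 202] ⇒ [4, 28, 48, 135, 174, 186, 205]
  YnoX CCGCCT/5: at [78, 104, 119, 235] ⇒ [83, 109, 124, 240]
  EstIII CTTTAT/3: at [7, 189] ⇒ [10, 192]

All cut coordinates (distinct, sorted): [4, 10, 28, 31, 38, 48, 50, 59, 68, 83, 97, 109, 112, 124, 135, 153, 174, 177, 186, 192, 205, 223, 240]

Fragment lengths:
  4→10: 6 bp
  10→28: 18 bp
  28→31: 3 bp
  31→38: 7 bp
  38→48: 10 bp
  48→50: 2 bp
  50→59: 9 bp
  59→68: 9 bp
  68→83: 15 bp
  83→97: 14 bp
  97→109: 12 bp
  109→112: 3 bp
  112→124: 12 bp
  124→135: 11 bp
  135→153: 18 bp
  153→174: 21 bp
  174→177: 3 bp
  177→186: 9 bp
  186→192: 6 bp
  192→205: 13 bp
  205→223: 18 bp
  223→240: 17 bp
  240→4 (wrap): 253-240+4 = 17 bp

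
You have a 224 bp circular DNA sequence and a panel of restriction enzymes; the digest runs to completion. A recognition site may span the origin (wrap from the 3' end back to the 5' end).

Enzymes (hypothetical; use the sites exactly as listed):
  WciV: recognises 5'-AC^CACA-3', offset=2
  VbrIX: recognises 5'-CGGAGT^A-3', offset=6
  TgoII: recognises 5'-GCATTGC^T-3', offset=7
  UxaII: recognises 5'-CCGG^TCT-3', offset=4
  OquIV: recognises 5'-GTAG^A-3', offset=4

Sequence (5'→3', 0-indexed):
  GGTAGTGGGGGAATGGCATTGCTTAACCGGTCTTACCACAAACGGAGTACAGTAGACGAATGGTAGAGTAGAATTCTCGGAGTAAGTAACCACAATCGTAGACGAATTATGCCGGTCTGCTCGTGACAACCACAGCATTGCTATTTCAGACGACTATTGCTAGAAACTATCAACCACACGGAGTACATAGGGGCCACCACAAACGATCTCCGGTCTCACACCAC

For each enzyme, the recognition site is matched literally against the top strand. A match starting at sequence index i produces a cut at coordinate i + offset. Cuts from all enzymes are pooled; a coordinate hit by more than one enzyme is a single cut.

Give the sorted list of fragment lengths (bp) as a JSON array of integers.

[5,6,7,7,8,10,11,11,11,12,12,13,14,15,16,33,33]

Site scan:
  WciV (ACCACA, off=2): starts [34, 88, 128, 172, 195] → cuts [36, 90, 130, 174, 197]
  VbrIX (CGGAGTA, off=6): starts [42, 77, 178] → cuts [48, 83, 184]
  TgoII (GCATTGCT, off=7): starts [15, 134] → cuts [22, 141]
  UxaII (CCGGTCT, off=4): starts [26, 111, 209] → cuts [30, 115, 213]
  OquIV (GTAGA, off=4): starts [51, 62, 67, 97] → cuts [55, 66, 71, 101]

All cut coordinates (distinct, sorted): [22, 30, 36, 48, 55, 66, 71, 83, 90, 101, 115, 130, 141, 174, 184, 197, 213]

Fragment lengths:
  22→30: 8 bp
  30→36: 6 bp
  36→48: 12 bp
  48→55: 7 bp
  55→66: 11 bp
  66→71: 5 bp
  71→83: 12 bp
  83→90: 7 bp
  90→101: 11 bp
  101→115: 14 bp
  115→130: 15 bp
  130→141: 11 bp
  141→174: 33 bp
  174→184: 10 bp
  184→197: 13 bp
  197→213: 16 bp
  213→22 (wrap): 224-213+22 = 33 bp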